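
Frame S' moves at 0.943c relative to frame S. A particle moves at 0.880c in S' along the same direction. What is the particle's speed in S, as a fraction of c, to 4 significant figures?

Relativistic velocity addition: u = (u' + v)/(1 + u'v/c²)
= (0.880 + 0.943)/(1 + 0.880×0.943) = 1.823/1.82984 = 0.9963

u ≈ 0.9963c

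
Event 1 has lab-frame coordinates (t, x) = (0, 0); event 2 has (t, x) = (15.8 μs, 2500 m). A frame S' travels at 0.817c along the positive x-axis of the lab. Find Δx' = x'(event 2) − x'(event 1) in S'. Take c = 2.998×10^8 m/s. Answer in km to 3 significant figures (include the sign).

γ = 1/√(1 − 0.817²) = 1.7342
Δx' = γ(Δx − vΔt) = 1.7342 × (2500 m − 0.817×(2.998×10^8 m/s)×15.8×10^-6 s)
= 1.7342 × (-1370.0 m) = -2.38 km

Δx' ≈ -2.38 km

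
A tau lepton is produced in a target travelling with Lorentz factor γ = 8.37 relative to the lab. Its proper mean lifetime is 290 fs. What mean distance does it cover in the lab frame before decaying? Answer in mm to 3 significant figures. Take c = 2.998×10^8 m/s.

d ≈ 0.722 mm

β = √(1 − 1/γ²) = √(1 − 1/8.37²) = 0.99284
Dilated lifetime: Δt = γτ₀ = 8.37 × 290 fs = 2427.3 fs
d = vΔt = 0.99284c × 2427.3 fs = 2.9765×10^8 m/s × 2.4273×10^-12 s = 0.722 mm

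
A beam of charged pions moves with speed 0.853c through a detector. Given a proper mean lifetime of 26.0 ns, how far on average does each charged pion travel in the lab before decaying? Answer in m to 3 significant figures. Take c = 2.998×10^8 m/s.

γ = 1/√(1 − 0.853²) = 1.9160
Dilated lifetime: Δt = γτ₀ = 1.9160 × 26.0 ns = 49.817 ns
d = vΔt = 0.853c × 49.817 ns = 2.5573×10^8 m/s × 4.9817×10^-8 s = 12.7 m

d ≈ 12.7 m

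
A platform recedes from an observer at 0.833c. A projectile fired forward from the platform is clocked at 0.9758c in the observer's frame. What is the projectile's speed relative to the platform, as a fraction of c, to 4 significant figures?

Inverse velocity addition: u' = (u − v)/(1 − uv/c²)
= (0.9758 − 0.833)/(1 − 0.9758×0.833) = 0.1428/0.187159 = 0.7630

u' ≈ 0.7630c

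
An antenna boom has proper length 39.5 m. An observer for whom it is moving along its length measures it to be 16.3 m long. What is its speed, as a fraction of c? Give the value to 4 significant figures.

β ≈ 0.9109

γ = L₀/L = 39.5/16.3 = 2.42331
β = √(1 − 1/γ²) = 0.9109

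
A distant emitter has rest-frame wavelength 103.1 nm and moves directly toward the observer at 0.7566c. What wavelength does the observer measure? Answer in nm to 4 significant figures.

λ_obs ≈ 38.38 nm

Relativistic Doppler: λ_obs = λ_src √((1−β)/(1+β))
= 103.1 × √(0.243400/1.75660) = 103.1 × 0.372241 = 38.38 nm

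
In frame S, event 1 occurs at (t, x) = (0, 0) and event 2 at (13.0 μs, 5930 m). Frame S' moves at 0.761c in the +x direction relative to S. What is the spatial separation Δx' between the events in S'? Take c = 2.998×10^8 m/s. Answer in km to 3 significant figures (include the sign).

γ = 1/√(1 − 0.761²) = 1.5414
Δx' = γ(Δx − vΔt) = 1.5414 × (5930 m − 0.761×(2.998×10^8 m/s)×13.0×10^-6 s)
= 1.5414 × (2964.1 m) = 4.57 km

Δx' ≈ 4.57 km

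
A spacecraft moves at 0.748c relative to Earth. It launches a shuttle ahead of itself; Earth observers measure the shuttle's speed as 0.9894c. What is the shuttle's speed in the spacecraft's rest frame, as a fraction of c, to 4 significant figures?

Inverse velocity addition: u' = (u − v)/(1 − uv/c²)
= (0.9894 − 0.748)/(1 − 0.9894×0.748) = 0.2414/0.259929 = 0.9287

u' ≈ 0.9287c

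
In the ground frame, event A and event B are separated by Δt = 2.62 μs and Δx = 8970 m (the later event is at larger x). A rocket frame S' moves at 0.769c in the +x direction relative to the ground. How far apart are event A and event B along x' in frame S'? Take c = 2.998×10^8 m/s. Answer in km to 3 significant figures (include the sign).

γ = 1/√(1 − 0.769²) = 1.5643
Δx' = γ(Δx − vΔt) = 1.5643 × (8970 m − 0.769×(2.998×10^8 m/s)×2.62×10^-6 s)
= 1.5643 × (8366.0 m) = 13.1 km

Δx' ≈ 13.1 km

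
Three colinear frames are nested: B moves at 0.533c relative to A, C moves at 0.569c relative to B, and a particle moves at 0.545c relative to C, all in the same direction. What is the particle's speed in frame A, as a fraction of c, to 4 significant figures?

u ≈ 0.9519c

Compose boost 2: (0.569 + 0.533)/(1 + 0.569×0.533) = 1.102/1.30328 = 0.845561
Compose boost 3: (0.545 + 0.845561)/(1 + 0.545×0.845561) = 1.39056/1.46083 = 0.9519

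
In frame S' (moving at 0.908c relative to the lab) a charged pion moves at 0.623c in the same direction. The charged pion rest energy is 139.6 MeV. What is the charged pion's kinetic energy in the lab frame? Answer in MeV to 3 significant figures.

K ≈ 527 MeV

u_lab = (0.623 + 0.908)/(1 + 0.623×0.908) = 0.977847
γ = 1/√(1 − 0.977847²) = 4.7774
K = (γ − 1)m₀c² = (4.7774 − 1) × 139.6 = 3.7774 × 139.6 = 527 MeV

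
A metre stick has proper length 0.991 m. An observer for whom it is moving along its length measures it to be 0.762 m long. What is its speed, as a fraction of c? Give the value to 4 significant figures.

γ = L₀/L = 0.991/0.762 = 1.30052
β = √(1 − 1/γ²) = 0.6393

β ≈ 0.6393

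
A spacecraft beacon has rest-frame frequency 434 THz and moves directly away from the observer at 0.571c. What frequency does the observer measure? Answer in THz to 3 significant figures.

Relativistic Doppler: f_obs = f_src √((1−β)/(1+β))
= 434 × √(0.42900/1.5710) = 434 × 0.52257 = 227 THz

f_obs ≈ 227 THz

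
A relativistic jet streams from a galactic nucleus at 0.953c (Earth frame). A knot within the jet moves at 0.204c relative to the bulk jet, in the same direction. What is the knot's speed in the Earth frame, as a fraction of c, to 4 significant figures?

u ≈ 0.9687c

Relativistic velocity addition: u = (u' + v)/(1 + u'v/c²)
= (0.204 + 0.953)/(1 + 0.204×0.953) = 1.157/1.19441 = 0.9687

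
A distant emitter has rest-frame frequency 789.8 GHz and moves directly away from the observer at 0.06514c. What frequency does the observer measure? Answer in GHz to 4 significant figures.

Relativistic Doppler: f_obs = f_src √((1−β)/(1+β))
= 789.8 × √(0.934860/1.06514) = 789.8 × 0.936850 = 739.9 GHz

f_obs ≈ 739.9 GHz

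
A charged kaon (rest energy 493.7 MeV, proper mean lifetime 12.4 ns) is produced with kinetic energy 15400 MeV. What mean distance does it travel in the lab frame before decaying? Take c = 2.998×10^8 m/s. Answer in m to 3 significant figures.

d ≈ 120 m

γ = 1 + K/(m₀c²) = 1 + 15400/493.7 = 32.193
β = √(1 − 1/γ²) = 0.99952
Dilated lifetime: γτ₀ = 32.193 × 12.4 ns = 399.19 ns
d = βc·γτ₀ = 0.99952 × (2.998×10^8 m/s) × 3.9919×10^-7 s = 120 m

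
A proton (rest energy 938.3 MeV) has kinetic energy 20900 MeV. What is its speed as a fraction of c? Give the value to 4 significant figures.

γ = 1 + K/(m₀c²) = 1 + 20900/938.3 = 23.2743
β = √(1 − 1/γ²) = 0.9991

β ≈ 0.9991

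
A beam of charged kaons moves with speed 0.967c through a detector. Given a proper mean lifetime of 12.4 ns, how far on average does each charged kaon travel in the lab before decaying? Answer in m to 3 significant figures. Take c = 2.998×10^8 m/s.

γ = 1/√(1 − 0.967²) = 3.9250
Dilated lifetime: Δt = γτ₀ = 3.9250 × 12.4 ns = 48.670 ns
d = vΔt = 0.967c × 48.670 ns = 2.8991×10^8 m/s × 4.8670×10^-8 s = 14.1 m

d ≈ 14.1 m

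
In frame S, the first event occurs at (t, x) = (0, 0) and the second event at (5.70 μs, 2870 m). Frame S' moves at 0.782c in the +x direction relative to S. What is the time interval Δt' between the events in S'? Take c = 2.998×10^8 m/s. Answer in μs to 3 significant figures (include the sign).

Δt' ≈ -2.87 μs

γ = 1/√(1 − 0.782²) = 1.6044
Δt' = γ(Δt − vΔx/c²) = 1.6044 × (5.70 μs − 0.782×2870 m / (2.998×10^8 m/s))
= 1.6044 × (-1.7861 μs) = -2.87 μs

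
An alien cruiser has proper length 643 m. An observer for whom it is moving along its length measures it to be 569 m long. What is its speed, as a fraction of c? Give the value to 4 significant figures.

γ = L₀/L = 643/569 = 1.13005
β = √(1 − 1/γ²) = 0.4658

β ≈ 0.4658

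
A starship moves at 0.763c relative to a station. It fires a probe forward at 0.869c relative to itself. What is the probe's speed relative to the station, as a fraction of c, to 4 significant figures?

u ≈ 0.9813c

Relativistic velocity addition: u = (u' + v)/(1 + u'v/c²)
= (0.869 + 0.763)/(1 + 0.869×0.763) = 1.632/1.66305 = 0.9813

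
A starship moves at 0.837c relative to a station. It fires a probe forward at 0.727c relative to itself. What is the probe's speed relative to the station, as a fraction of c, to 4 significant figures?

Relativistic velocity addition: u = (u' + v)/(1 + u'v/c²)
= (0.727 + 0.837)/(1 + 0.727×0.837) = 1.564/1.60850 = 0.9723

u ≈ 0.9723c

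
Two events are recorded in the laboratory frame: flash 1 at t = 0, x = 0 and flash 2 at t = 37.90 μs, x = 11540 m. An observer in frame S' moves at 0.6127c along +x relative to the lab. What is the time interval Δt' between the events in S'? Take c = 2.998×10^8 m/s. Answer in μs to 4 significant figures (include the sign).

Δt' ≈ 18.11 μs

γ = 1/√(1 − 0.6127²) = 1.26532
Δt' = γ(Δt − vΔx/c²) = 1.26532 × (37.90 μs − 0.6127×11540 m / (2.998×10^8 m/s))
= 1.26532 × (14.3158 μs) = 18.11 μs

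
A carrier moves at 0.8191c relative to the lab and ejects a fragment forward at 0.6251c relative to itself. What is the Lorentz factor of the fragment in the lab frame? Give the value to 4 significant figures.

u_lab = (0.6251 + 0.8191)/(1 + 0.6251×0.8191) = 1.4442/1.512019 = 0.9551465
γ = 1/√(1 − 0.9551465²) = 3.377

γ ≈ 3.377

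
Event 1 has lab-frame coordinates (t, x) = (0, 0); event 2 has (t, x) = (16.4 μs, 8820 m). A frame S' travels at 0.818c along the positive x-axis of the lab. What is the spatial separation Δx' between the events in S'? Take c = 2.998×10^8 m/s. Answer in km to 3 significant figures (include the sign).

γ = 1/√(1 − 0.818²) = 1.7385
Δx' = γ(Δx − vΔt) = 1.7385 × (8820 m − 0.818×(2.998×10^8 m/s)×16.4×10^-6 s)
= 1.7385 × (4798.1 m) = 8.34 km

Δx' ≈ 8.34 km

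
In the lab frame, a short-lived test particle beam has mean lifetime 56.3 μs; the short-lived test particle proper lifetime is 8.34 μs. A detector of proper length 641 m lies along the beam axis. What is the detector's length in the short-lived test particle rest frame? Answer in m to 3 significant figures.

Time dilation ⇒ γ = Δt/τ₀ = 56.3/8.34 = 6.7506
Length contraction: L = L₀/γ = 641/6.7506 = 95.0 m

L ≈ 95.0 m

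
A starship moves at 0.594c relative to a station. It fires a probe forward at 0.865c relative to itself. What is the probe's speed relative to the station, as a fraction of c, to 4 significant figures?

u ≈ 0.9638c

Relativistic velocity addition: u = (u' + v)/(1 + u'v/c²)
= (0.865 + 0.594)/(1 + 0.865×0.594) = 1.459/1.51381 = 0.9638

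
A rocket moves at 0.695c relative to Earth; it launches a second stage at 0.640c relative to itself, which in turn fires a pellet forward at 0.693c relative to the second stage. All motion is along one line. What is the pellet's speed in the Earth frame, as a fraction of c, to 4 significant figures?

u ≈ 0.9858c

Compose boost 2: (0.640 + 0.695)/(1 + 0.640×0.695) = 1.335/1.44480 = 0.924003
Compose boost 3: (0.693 + 0.924003)/(1 + 0.693×0.924003) = 1.61700/1.64033 = 0.9858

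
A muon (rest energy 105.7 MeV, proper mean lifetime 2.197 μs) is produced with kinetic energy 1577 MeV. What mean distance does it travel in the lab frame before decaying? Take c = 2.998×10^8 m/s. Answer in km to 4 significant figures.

d ≈ 10.46 km

γ = 1 + K/(m₀c²) = 1 + 1577/105.7 = 15.9196
β = √(1 − 1/γ²) = 0.998025
Dilated lifetime: γτ₀ = 15.9196 × 2.197 μs = 34.9753 μs
d = βc·γτ₀ = 0.998025 × (2.998×10^8 m/s) × 3.49753×10^-5 s = 10.46 km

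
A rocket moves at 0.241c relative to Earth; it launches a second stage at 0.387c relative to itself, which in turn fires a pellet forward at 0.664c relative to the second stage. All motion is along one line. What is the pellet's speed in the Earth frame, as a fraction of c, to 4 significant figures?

Compose boost 2: (0.387 + 0.241)/(1 + 0.387×0.241) = 0.6280/1.09327 = 0.574425
Compose boost 3: (0.664 + 0.574425)/(1 + 0.664×0.574425) = 1.23843/1.38142 = 0.8965

u ≈ 0.8965c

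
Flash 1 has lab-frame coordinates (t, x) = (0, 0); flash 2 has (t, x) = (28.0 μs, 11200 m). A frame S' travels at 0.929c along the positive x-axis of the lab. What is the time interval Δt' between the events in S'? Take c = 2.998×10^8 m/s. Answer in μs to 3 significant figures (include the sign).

γ = 1/√(1 − 0.929²) = 2.7021
Δt' = γ(Δt − vΔx/c²) = 2.7021 × (28.0 μs − 0.929×11200 m / (2.998×10^8 m/s))
= 2.7021 × (-6.7058 μs) = -18.1 μs

Δt' ≈ -18.1 μs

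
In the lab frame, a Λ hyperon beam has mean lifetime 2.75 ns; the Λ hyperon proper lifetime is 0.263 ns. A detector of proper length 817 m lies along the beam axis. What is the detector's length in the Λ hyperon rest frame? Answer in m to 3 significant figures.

L ≈ 78.1 m

Time dilation ⇒ γ = Δt/τ₀ = 2.75/0.263 = 10.456
Length contraction: L = L₀/γ = 817/10.456 = 78.1 m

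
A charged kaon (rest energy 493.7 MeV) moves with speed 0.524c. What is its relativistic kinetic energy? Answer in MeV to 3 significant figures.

γ = 1/√(1 − 0.524²) = 1.1741
K = (γ − 1)m₀c² = (1.1741 − 1) × 493.7 MeV = 0.17410 × 493.7 MeV = 86.0 MeV

K ≈ 86.0 MeV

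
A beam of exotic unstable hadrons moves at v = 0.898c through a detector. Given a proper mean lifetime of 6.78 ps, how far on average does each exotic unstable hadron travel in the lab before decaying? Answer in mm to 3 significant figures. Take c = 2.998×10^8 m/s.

γ = 1/√(1 − 0.898²) = 2.2728
Dilated lifetime: Δt = γτ₀ = 2.2728 × 6.78 ps = 15.409 ps
d = vΔt = 0.898c × 15.409 ps = 2.6922×10^8 m/s × 1.5409×10^-11 s = 4.15 mm

d ≈ 4.15 mm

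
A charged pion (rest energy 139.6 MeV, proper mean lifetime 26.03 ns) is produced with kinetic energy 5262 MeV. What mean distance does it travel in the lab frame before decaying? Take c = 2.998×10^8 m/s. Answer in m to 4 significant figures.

d ≈ 301.9 m

γ = 1 + K/(m₀c²) = 1 + 5262/139.6 = 38.6934
β = √(1 − 1/γ²) = 0.999666
Dilated lifetime: γτ₀ = 38.6934 × 26.03 ns = 1007.19 ns
d = βc·γτ₀ = 0.999666 × (2.998×10^8 m/s) × 1.00719×10^-6 s = 301.9 m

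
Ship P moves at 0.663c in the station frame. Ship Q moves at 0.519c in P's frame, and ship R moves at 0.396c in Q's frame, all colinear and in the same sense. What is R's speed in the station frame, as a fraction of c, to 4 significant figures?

u ≈ 0.9460c

Compose boost 2: (0.519 + 0.663)/(1 + 0.519×0.663) = 1.182/1.34410 = 0.879401
Compose boost 3: (0.396 + 0.879401)/(1 + 0.396×0.879401) = 1.27540/1.34824 = 0.9460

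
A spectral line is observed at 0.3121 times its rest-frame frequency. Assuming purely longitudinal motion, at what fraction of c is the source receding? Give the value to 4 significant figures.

f_obs/f_src = √((1−β)/(1+β)) = 0.3121  ⇒  (1−β)/(1+β) = 0.0974064
β = |1 − D²|/(1 + D²) = |1 − 0.0974064|/(1 + 0.0974064) = 0.8225

β ≈ 0.8225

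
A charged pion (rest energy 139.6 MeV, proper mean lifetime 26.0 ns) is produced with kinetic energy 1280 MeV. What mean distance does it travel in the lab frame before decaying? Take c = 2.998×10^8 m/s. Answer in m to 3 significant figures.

d ≈ 78.9 m

γ = 1 + K/(m₀c²) = 1 + 1280/139.6 = 10.169
β = √(1 − 1/γ²) = 0.99515
Dilated lifetime: γτ₀ = 10.169 × 26.0 ns = 264.40 ns
d = βc·γτ₀ = 0.99515 × (2.998×10^8 m/s) × 2.6440×10^-7 s = 78.9 m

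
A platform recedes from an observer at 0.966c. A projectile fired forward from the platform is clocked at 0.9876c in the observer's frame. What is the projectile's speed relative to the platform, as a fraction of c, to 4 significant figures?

Inverse velocity addition: u' = (u − v)/(1 − uv/c²)
= (0.9876 − 0.966)/(1 − 0.9876×0.966) = 0.02160/0.0459784 = 0.4698

u' ≈ 0.4698c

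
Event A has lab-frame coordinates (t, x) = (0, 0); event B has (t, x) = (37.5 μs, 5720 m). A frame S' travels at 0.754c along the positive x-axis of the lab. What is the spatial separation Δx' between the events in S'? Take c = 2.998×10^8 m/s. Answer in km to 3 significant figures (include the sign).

γ = 1/√(1 − 0.754²) = 1.5224
Δx' = γ(Δx − vΔt) = 1.5224 × (5720 m − 0.754×(2.998×10^8 m/s)×37.5×10^-6 s)
= 1.5224 × (-2756.8 m) = -4.20 km

Δx' ≈ -4.20 km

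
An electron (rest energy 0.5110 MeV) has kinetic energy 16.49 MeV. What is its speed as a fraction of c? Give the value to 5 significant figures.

γ = 1 + K/(m₀c²) = 1 + 16.49/0.5110 = 33.27006
β = √(1 − 1/γ²) = 0.99955

β ≈ 0.99955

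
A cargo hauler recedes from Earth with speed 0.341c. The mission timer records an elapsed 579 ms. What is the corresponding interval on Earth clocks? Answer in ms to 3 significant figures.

γ = 1/√(1 − 0.341²) = 1.0638
Time dilation: Δt = γτ₀ = 1.0638 × 579 ms = 616 ms

Δt ≈ 616 ms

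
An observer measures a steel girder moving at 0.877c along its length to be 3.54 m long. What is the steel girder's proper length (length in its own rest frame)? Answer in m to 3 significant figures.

L₀ ≈ 7.37 m

γ = 1/√(1 − 0.877²) = 2.0812
L₀ = γL = 2.0812 × 3.54 = 7.37 m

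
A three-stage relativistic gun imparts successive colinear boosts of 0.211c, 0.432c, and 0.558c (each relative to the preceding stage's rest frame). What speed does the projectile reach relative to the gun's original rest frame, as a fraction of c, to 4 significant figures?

Compose boost 2: (0.432 + 0.211)/(1 + 0.432×0.211) = 0.6430/1.09115 = 0.589285
Compose boost 3: (0.558 + 0.589285)/(1 + 0.558×0.589285) = 1.14729/1.32882 = 0.8634

u ≈ 0.8634c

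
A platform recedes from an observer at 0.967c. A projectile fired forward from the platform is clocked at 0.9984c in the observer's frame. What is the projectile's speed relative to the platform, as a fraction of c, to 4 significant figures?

u' ≈ 0.9089c

Inverse velocity addition: u' = (u − v)/(1 − uv/c²)
= (0.9984 − 0.967)/(1 − 0.9984×0.967) = 0.03140/0.0345472 = 0.9089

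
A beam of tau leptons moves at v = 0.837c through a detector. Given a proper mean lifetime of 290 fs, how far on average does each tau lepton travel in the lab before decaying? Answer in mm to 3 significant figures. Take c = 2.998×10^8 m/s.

γ = 1/√(1 − 0.837²) = 1.8275
Dilated lifetime: Δt = γτ₀ = 1.8275 × 290 fs = 529.97 fs
d = vΔt = 0.837c × 529.97 fs = 2.5093×10^8 m/s × 5.2997×10^-13 s = 0.133 mm

d ≈ 0.133 mm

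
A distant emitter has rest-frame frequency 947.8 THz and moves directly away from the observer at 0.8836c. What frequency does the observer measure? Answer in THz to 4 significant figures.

Relativistic Doppler: f_obs = f_src √((1−β)/(1+β))
= 947.8 × √(0.116400/1.88360) = 947.8 × 0.248589 = 235.6 THz

f_obs ≈ 235.6 THz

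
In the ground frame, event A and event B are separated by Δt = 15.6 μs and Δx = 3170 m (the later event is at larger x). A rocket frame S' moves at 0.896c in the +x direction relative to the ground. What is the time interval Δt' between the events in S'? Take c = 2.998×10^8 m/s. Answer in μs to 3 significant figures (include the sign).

γ = 1/√(1 − 0.896²) = 2.2520
Δt' = γ(Δt − vΔx/c²) = 2.2520 × (15.6 μs − 0.896×3170 m / (2.998×10^8 m/s))
= 2.2520 × (6.1260 μs) = 13.8 μs

Δt' ≈ 13.8 μs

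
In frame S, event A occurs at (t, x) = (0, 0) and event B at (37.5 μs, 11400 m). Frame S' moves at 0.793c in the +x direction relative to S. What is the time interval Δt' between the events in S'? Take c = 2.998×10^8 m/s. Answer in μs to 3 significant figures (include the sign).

γ = 1/√(1 − 0.793²) = 1.6414
Δt' = γ(Δt − vΔx/c²) = 1.6414 × (37.5 μs − 0.793×11400 m / (2.998×10^8 m/s))
= 1.6414 × (7.3459 μs) = 12.1 μs

Δt' ≈ 12.1 μs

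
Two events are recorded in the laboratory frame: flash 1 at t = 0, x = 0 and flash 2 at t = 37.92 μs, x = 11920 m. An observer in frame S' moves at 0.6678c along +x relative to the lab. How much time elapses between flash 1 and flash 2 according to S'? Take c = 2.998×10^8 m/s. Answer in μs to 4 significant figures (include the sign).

γ = 1/√(1 − 0.6678²) = 1.34347
Δt' = γ(Δt − vΔx/c²) = 1.34347 × (37.92 μs − 0.6678×11920 m / (2.998×10^8 m/s))
= 1.34347 × (11.3684 μs) = 15.27 μs

Δt' ≈ 15.27 μs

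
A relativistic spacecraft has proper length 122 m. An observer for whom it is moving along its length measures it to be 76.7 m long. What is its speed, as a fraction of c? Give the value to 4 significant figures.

β ≈ 0.7777

γ = L₀/L = 122/76.7 = 1.59061
β = √(1 − 1/γ²) = 0.7777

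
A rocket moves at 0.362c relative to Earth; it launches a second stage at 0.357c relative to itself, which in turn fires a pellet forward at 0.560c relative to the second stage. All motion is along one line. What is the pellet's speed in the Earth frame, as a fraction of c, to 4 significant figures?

Compose boost 2: (0.357 + 0.362)/(1 + 0.357×0.362) = 0.7190/1.12923 = 0.636715
Compose boost 3: (0.560 + 0.636715)/(1 + 0.560×0.636715) = 1.19671/1.35656 = 0.8822

u ≈ 0.8822c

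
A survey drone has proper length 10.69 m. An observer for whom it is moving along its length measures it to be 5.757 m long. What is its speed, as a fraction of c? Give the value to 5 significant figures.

γ = L₀/L = 10.69/5.757 = 1.856870
β = √(1 − 1/γ²) = 0.84260

β ≈ 0.84260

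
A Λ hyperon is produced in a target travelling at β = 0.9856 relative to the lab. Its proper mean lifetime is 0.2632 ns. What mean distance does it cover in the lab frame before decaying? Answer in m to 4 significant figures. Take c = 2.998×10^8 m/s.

d ≈ 0.4599 m

γ = 1/√(1 − 0.9856²) = 5.91388
Dilated lifetime: Δt = γτ₀ = 5.91388 × 0.2632 ns = 1.55653 ns
d = vΔt = 0.9856c × 1.55653 ns = 2.95483×10^8 m/s × 1.55653×10^-9 s = 0.4599 m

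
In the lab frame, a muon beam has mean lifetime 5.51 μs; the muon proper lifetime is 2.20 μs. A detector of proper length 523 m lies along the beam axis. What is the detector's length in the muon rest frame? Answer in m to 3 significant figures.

Time dilation ⇒ γ = Δt/τ₀ = 5.51/2.20 = 2.5045
Length contraction: L = L₀/γ = 523/2.5045 = 209 m

L ≈ 209 m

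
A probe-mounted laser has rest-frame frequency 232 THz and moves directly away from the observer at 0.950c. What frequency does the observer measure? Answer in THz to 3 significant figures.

Relativistic Doppler: f_obs = f_src √((1−β)/(1+β))
= 232 × √(0.050000/1.9500) = 232 × 0.16013 = 37.1 THz

f_obs ≈ 37.1 THz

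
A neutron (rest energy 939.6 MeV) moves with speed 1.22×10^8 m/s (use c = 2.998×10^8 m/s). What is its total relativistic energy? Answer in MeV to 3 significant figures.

β = v/c = 1.22×10^8 / 2.998×10^8 = 0.40694
γ = 1/√(1 − 0.40694²) = 1.0947
E = γm₀c² = 1.0947 × 939.6 MeV = 1030 MeV

E ≈ 1030 MeV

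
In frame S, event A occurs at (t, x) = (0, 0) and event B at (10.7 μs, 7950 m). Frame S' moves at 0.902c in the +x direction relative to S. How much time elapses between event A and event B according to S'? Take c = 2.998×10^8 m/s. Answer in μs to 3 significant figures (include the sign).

γ = 1/√(1 − 0.902²) = 2.3162
Δt' = γ(Δt − vΔx/c²) = 2.3162 × (10.7 μs − 0.902×7950 m / (2.998×10^8 m/s))
= 2.3162 × (-13.219 μs) = -30.6 μs

Δt' ≈ -30.6 μs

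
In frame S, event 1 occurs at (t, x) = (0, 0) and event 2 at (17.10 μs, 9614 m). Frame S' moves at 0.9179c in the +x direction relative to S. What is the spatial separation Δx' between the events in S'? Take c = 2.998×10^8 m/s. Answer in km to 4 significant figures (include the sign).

γ = 1/√(1 − 0.9179²) = 2.52009
Δx' = γ(Δx − vΔt) = 2.52009 × (9614 m − 0.9179×(2.998×10^8 m/s)×17.10×10^-6 s)
= 2.52009 × (4908.31 m) = 12.37 km

Δx' ≈ 12.37 km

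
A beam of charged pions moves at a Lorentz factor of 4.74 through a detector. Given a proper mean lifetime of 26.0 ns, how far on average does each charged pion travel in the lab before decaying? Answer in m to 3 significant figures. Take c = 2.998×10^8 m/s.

β = √(1 − 1/γ²) = √(1 − 1/4.74²) = 0.97749
Dilated lifetime: Δt = γτ₀ = 4.74 × 26.0 ns = 123.24 ns
d = vΔt = 0.97749c × 123.24 ns = 2.9305×10^8 m/s × 1.2324×10^-7 s = 36.1 m

d ≈ 36.1 m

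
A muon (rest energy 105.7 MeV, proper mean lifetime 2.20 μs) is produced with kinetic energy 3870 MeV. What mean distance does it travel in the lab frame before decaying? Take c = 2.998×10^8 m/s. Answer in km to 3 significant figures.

γ = 1 + K/(m₀c²) = 1 + 3870/105.7 = 37.613
β = √(1 − 1/γ²) = 0.99965
Dilated lifetime: γτ₀ = 37.613 × 2.20 μs = 82.749 μs
d = βc·γτ₀ = 0.99965 × (2.998×10^8 m/s) × 8.2749×10^-5 s = 24.8 km

d ≈ 24.8 km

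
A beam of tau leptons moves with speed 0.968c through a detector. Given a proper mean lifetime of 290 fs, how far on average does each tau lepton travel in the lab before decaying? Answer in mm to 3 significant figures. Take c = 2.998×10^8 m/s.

γ = 1/√(1 − 0.968²) = 3.9849
Dilated lifetime: Δt = γτ₀ = 3.9849 × 290 fs = 1155.6 fs
d = vΔt = 0.968c × 1155.6 fs = 2.9021×10^8 m/s × 1.1556×10^-12 s = 0.335 mm

d ≈ 0.335 mm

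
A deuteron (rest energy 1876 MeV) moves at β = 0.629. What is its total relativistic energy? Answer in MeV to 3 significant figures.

E ≈ 2410 MeV

γ = 1/√(1 − 0.629²) = 1.2863
E = γm₀c² = 1.2863 × 1876 MeV = 2410 MeV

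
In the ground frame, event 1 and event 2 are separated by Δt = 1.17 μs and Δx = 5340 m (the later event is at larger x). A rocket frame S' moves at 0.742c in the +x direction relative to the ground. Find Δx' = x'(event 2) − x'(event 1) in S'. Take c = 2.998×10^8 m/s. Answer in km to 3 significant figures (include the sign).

γ = 1/√(1 − 0.742²) = 1.4916
Δx' = γ(Δx − vΔt) = 1.4916 × (5340 m − 0.742×(2.998×10^8 m/s)×1.17×10^-6 s)
= 1.4916 × (5079.7 m) = 7.58 km

Δx' ≈ 7.58 km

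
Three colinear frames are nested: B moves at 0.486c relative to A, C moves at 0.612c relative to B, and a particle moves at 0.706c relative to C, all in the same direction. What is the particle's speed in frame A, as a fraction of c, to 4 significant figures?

Compose boost 2: (0.612 + 0.486)/(1 + 0.612×0.486) = 1.098/1.29743 = 0.846287
Compose boost 3: (0.706 + 0.846287)/(1 + 0.706×0.846287) = 1.55229/1.59748 = 0.9717

u ≈ 0.9717c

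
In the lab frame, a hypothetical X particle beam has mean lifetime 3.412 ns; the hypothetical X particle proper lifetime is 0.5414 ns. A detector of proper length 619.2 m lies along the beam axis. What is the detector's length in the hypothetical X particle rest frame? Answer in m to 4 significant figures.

Time dilation ⇒ γ = Δt/τ₀ = 3.412/0.5414 = 6.30218
Length contraction: L = L₀/γ = 619.2/6.30218 = 98.25 m

L ≈ 98.25 m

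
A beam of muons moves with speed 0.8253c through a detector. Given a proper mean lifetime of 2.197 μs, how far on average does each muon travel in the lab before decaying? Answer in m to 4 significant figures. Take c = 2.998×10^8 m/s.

d ≈ 962.6 m

γ = 1/√(1 − 0.8253²) = 1.77087
Dilated lifetime: Δt = γτ₀ = 1.77087 × 2.197 μs = 3.89060 μs
d = vΔt = 0.8253c × 3.89060 μs = 2.47425×10^8 m/s × 3.89060×10^-6 s = 962.6 m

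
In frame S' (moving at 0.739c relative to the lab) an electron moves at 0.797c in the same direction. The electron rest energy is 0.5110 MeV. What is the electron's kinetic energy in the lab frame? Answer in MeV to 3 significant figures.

u_lab = (0.797 + 0.739)/(1 + 0.797×0.739) = 0.966656
γ = 1/√(1 − 0.966656²) = 3.9051
K = (γ − 1)m₀c² = (3.9051 − 1) × 0.5110 = 2.9051 × 0.5110 = 1.48 MeV

K ≈ 1.48 MeV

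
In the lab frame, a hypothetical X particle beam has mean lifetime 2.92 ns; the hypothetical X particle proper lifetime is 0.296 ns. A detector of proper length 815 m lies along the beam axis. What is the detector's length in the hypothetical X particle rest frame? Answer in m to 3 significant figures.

Time dilation ⇒ γ = Δt/τ₀ = 2.92/0.296 = 9.8649
Length contraction: L = L₀/γ = 815/9.8649 = 82.6 m

L ≈ 82.6 m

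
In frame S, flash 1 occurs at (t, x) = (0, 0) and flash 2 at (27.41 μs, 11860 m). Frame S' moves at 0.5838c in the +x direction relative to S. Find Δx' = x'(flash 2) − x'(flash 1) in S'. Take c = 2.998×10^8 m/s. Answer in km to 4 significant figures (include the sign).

Δx' ≈ 8.699 km

γ = 1/√(1 − 0.5838²) = 1.23168
Δx' = γ(Δx − vΔt) = 1.23168 × (11860 m − 0.5838×(2.998×10^8 m/s)×27.41×10^-6 s)
= 1.23168 × (7062.61 m) = 8.699 km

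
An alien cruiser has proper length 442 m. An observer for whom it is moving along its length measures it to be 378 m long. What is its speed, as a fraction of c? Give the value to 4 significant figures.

γ = L₀/L = 442/378 = 1.16931
β = √(1 − 1/γ²) = 0.5183

β ≈ 0.5183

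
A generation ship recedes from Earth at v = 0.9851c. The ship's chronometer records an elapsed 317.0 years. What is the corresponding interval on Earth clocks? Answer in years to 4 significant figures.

Δt ≈ 1843 years

γ = 1/√(1 − 0.9851²) = 5.81454
Time dilation: Δt = γτ₀ = 5.81454 × 317.0 years = 1843 years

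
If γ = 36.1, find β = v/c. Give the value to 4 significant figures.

β = √(1 − 1/γ²) = √(1 − 1/36.1²) = √(0.999233) = 0.9996

β ≈ 0.9996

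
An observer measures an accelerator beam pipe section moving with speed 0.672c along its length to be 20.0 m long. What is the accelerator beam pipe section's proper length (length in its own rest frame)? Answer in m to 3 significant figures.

L₀ ≈ 27.0 m

γ = 1/√(1 − 0.672²) = 1.3503
L₀ = γL = 1.3503 × 20.0 = 27.0 m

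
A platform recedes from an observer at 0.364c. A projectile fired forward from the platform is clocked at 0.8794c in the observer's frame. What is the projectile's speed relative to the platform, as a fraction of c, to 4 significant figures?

Inverse velocity addition: u' = (u − v)/(1 − uv/c²)
= (0.8794 − 0.364)/(1 − 0.8794×0.364) = 0.5154/0.679898 = 0.7581

u' ≈ 0.7581c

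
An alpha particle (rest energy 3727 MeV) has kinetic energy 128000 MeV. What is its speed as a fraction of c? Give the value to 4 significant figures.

γ = 1 + K/(m₀c²) = 1 + 128000/3727 = 35.3440
β = √(1 − 1/γ²) = 0.9996

β ≈ 0.9996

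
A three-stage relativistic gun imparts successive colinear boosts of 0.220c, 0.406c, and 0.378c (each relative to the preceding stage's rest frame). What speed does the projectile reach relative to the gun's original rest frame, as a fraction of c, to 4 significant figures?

u ≈ 0.7827c

Compose boost 2: (0.406 + 0.220)/(1 + 0.406×0.220) = 0.6260/1.08932 = 0.574670
Compose boost 3: (0.378 + 0.574670)/(1 + 0.378×0.574670) = 0.952670/1.21723 = 0.7827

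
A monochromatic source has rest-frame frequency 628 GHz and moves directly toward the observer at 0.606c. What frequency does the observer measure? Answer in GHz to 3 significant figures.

Relativistic Doppler: f_obs = f_src √((1+β)/(1−β))
= 628 × √(1.6060/0.39400) = 628 × 2.0189 = 1270 GHz

f_obs ≈ 1270 GHz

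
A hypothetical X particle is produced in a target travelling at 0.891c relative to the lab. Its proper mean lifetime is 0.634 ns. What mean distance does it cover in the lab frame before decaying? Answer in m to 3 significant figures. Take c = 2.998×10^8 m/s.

γ = 1/√(1 − 0.891²) = 2.2026
Dilated lifetime: Δt = γτ₀ = 2.2026 × 0.634 ns = 1.3965 ns
d = vΔt = 0.891c × 1.3965 ns = 2.6712×10^8 m/s × 1.3965×10^-9 s = 0.373 m

d ≈ 0.373 m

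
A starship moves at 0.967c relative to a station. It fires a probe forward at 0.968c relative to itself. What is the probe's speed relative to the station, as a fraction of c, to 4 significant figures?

Relativistic velocity addition: u = (u' + v)/(1 + u'v/c²)
= (0.968 + 0.967)/(1 + 0.968×0.967) = 1.935/1.93606 = 0.9995

u ≈ 0.9995c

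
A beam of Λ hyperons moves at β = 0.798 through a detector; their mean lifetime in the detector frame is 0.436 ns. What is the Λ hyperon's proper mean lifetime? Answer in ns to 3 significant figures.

τ₀ ≈ 0.263 ns

γ = 1/√(1 − 0.798²) = 1.6593
Proper time: τ₀ = Δt/γ = 0.436/1.6593 = 0.263 ns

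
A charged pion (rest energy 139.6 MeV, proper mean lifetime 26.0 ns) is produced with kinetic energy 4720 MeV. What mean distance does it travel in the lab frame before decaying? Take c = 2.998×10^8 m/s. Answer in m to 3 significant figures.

γ = 1 + K/(m₀c²) = 1 + 4720/139.6 = 34.811
β = √(1 − 1/γ²) = 0.99959
Dilated lifetime: γτ₀ = 34.811 × 26.0 ns = 905.08 ns
d = βc·γτ₀ = 0.99959 × (2.998×10^8 m/s) × 9.0508×10^-7 s = 271 m

d ≈ 271 m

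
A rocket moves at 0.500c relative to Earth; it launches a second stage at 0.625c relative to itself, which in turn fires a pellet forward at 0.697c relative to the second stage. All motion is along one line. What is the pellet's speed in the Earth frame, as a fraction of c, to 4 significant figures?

u ≈ 0.9729c

Compose boost 2: (0.625 + 0.500)/(1 + 0.625×0.500) = 1.125/1.31250 = 0.857143
Compose boost 3: (0.697 + 0.857143)/(1 + 0.697×0.857143) = 1.55414/1.59743 = 0.9729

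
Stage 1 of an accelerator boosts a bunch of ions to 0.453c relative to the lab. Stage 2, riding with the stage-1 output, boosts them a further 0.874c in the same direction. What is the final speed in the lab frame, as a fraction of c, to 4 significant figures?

Compose boost 2: (0.874 + 0.453)/(1 + 0.874×0.453) = 1.327/1.39592 = 0.9506

u ≈ 0.9506c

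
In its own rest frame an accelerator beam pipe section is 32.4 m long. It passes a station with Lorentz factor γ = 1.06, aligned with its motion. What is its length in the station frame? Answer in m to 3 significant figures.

γ = 1.06 (given)
Length contraction: L = L₀/γ = 32.4/1.06 = 30.6 m

L ≈ 30.6 m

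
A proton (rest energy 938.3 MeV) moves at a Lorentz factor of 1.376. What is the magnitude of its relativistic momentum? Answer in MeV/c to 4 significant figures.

β = √(1 − 1/γ²) = √(1 − 1/1.376²) = 0.686908
p = γβm₀c = 1.376 × 0.686908 × 938.3 MeV/c = 886.9 MeV/c

p ≈ 886.9 MeV/c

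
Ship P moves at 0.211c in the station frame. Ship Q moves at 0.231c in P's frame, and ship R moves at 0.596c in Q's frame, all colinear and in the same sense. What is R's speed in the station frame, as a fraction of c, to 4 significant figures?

u ≈ 0.8132c

Compose boost 2: (0.231 + 0.211)/(1 + 0.231×0.211) = 0.4420/1.04874 = 0.421458
Compose boost 3: (0.596 + 0.421458)/(1 + 0.596×0.421458) = 1.01746/1.25119 = 0.8132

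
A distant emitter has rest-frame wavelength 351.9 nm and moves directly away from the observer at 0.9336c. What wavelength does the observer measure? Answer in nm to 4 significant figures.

λ_obs ≈ 1899 nm

Relativistic Doppler: λ_obs = λ_src √((1+β)/(1−β))
= 351.9 × √(1.93360/0.0664000) = 351.9 × 5.39634 = 1899 nm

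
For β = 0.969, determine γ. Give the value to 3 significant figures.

γ = 1/√(1 − β²) = 1/√(1 − 0.969²) = 1/√(0.061039) = 4.05

γ ≈ 4.05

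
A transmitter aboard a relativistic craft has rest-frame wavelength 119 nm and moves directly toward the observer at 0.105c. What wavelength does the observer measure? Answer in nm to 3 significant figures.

λ_obs ≈ 107 nm

Relativistic Doppler: λ_obs = λ_src √((1−β)/(1+β))
= 119 × √(0.89500/1.1050) = 119 × 0.89997 = 107 nm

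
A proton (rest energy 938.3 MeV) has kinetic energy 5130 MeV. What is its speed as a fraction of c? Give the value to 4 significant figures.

β ≈ 0.9880

γ = 1 + K/(m₀c²) = 1 + 5130/938.3 = 6.46733
β = √(1 − 1/γ²) = 0.9880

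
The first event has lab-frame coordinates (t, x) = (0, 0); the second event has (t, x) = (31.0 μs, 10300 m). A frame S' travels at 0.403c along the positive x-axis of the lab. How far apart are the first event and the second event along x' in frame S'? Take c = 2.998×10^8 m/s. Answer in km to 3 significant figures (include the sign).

γ = 1/√(1 − 0.403²) = 1.0927
Δx' = γ(Δx − vΔt) = 1.0927 × (10300 m − 0.403×(2.998×10^8 m/s)×31.0×10^-6 s)
= 1.0927 × (6554.6 m) = 7.16 km

Δx' ≈ 7.16 km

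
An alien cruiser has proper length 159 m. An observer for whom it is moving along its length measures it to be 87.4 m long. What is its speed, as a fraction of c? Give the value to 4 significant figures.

γ = L₀/L = 159/87.4 = 1.81922
β = √(1 − 1/γ²) = 0.8354

β ≈ 0.8354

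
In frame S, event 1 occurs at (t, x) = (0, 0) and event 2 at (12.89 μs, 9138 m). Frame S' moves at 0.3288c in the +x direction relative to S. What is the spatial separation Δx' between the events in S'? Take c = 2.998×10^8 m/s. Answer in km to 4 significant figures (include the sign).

γ = 1/√(1 − 0.3288²) = 1.05887
Δx' = γ(Δx − vΔt) = 1.05887 × (9138 m − 0.3288×(2.998×10^8 m/s)×12.89×10^-6 s)
= 1.05887 × (7867.38 m) = 8.331 km

Δx' ≈ 8.331 km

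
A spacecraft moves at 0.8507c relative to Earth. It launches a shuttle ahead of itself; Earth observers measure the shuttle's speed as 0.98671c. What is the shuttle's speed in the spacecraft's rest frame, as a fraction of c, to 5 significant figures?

Inverse velocity addition: u' = (u − v)/(1 − uv/c²)
= (0.98671 − 0.8507)/(1 − 0.98671×0.8507) = 0.13601/0.1606058 = 0.84686

u' ≈ 0.84686c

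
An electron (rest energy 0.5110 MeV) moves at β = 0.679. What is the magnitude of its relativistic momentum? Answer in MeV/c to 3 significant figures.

p ≈ 0.473 MeV/c

γ = 1/√(1 − 0.679²) = 1.3621
p = γβm₀c = 1.3621 × 0.679 × 0.5110 MeV/c = 0.473 MeV/c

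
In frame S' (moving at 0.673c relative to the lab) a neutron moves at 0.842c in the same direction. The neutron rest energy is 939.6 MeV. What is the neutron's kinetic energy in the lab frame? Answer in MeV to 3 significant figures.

K ≈ 2750 MeV

u_lab = (0.842 + 0.673)/(1 + 0.842×0.673) = 0.967022
γ = 1/√(1 − 0.967022²) = 3.9263
K = (γ − 1)m₀c² = (3.9263 − 1) × 939.6 = 2.9263 × 939.6 = 2750 MeV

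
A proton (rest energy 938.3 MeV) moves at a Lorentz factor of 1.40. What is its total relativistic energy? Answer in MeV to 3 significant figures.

E ≈ 1310 MeV

γ = 1.40 (given)
E = γm₀c² = 1.40 × 938.3 MeV = 1310 MeV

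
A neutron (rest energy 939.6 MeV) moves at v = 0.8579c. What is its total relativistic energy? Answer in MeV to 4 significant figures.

γ = 1/√(1 − 0.8579²) = 1.94622
E = γm₀c² = 1.94622 × 939.6 MeV = 1829 MeV

E ≈ 1829 MeV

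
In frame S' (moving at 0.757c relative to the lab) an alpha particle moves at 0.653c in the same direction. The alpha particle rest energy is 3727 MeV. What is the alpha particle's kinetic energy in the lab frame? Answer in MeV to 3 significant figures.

K ≈ 7530 MeV

u_lab = (0.653 + 0.757)/(1 + 0.653×0.757) = 0.943572
γ = 1/√(1 − 0.943572²) = 3.0196
K = (γ − 1)m₀c² = (3.0196 − 1) × 3727 = 2.0196 × 3727 = 7530 MeV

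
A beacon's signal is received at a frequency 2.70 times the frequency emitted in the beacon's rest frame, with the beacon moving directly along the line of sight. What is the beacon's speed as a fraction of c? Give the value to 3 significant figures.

f_obs/f_src = √((1+β)/(1−β)) = 2.70  ⇒  (1+β)/(1−β) = 7.2900
β = |1 − D²|/(1 + D²) = |1 − 7.2900|/(1 + 7.2900) = 0.759

β ≈ 0.759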